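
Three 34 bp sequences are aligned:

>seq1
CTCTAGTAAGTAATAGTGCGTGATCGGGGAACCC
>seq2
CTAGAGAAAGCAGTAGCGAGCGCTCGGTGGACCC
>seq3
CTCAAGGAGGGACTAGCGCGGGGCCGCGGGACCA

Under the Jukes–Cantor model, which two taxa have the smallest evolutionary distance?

seq1 and seq2

seq1–seq2: 11/34 differ, p = 0.324, d = 0.423.
seq1–seq3: 12/34 differ, p = 0.353, d = 0.477.
seq2–seq3: 13/34 differ, p = 0.382, d = 0.535.
The smallest distance is between seq1 and seq2.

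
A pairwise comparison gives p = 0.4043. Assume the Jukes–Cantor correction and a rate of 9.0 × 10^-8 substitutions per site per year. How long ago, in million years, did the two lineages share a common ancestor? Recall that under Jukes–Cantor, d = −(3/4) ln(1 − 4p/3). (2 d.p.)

3.23

d = −(3/4) ln(1 − 4p/3) = −0.75 ln(1 − 0.539067) = −0.75 ln(0.460933)
  = −0.75 × (-0.774503) = 0.580877 substitutions/site.
Under a molecular clock d = 2μt, so t = d/(2μ) = 0.580877 / (2 × 9.0 × 10^-8) = 3.23 million years.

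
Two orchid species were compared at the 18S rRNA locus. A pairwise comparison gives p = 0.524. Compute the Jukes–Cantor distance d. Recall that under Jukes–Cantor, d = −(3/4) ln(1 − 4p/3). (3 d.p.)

0.900

d = −(3/4) ln(1 − 4p/3) = −0.75 ln(1 − 0.698667) = −0.75 ln(0.301333)
  = −0.75 × (-1.199539) = 0.899654 substitutions/site.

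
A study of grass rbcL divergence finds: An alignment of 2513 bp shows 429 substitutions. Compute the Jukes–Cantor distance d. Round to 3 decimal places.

0.194

p = 429/2513 ≈ 0.170712.
d = −(3/4) ln(1 − 4p/3) = −0.75 ln(1 − 0.227616) = −0.75 ln(0.772384)
  = −0.75 × (-0.258273) = 0.193705 substitutions/site.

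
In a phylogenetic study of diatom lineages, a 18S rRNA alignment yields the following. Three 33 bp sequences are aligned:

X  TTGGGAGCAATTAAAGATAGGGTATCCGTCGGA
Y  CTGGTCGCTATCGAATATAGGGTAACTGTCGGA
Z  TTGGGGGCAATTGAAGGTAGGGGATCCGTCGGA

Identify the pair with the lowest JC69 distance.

X–Y: 9/33 differ, p = 0.273, d = 0.339.
X–Z: 4/33 differ, p = 0.121, d = 0.132.
Y–Z: 10/33 differ, p = 0.303, d = 0.388.
The smallest distance is between X and Z.

X and Z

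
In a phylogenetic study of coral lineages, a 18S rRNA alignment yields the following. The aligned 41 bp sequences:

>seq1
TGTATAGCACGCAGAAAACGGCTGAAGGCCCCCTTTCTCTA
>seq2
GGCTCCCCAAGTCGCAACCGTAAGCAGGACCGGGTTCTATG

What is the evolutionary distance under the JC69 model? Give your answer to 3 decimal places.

0.861

The sequences differ at 21 of 41 sites, so p = 21/41 ≈ 0.512195.
d = −(3/4) ln(1 − 4p/3) = −0.75 ln(1 − 0.682927) = −0.75 ln(0.317073)
  = −0.75 × (-1.148623) = 0.861467 substitutions/site.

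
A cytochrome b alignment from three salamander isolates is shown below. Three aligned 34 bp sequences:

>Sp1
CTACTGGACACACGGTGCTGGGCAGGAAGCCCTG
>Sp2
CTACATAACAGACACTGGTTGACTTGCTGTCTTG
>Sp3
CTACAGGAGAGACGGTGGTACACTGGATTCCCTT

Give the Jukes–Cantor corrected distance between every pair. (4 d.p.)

Sp1–Sp2: 15/34 sites differ → p ≈ 0.441176, d = −0.75 ln(1 − 0.588235) = 0.665477 ≈ 0.6655.
Sp1–Sp3: 11/34 sites differ → p ≈ 0.323529, d = −0.75 ln(1 − 0.431372) = 0.423397 ≈ 0.4234.
Sp2–Sp3: 13/34 sites differ → p ≈ 0.382353, d = −0.75 ln(1 − 0.509804) = 0.534712 ≈ 0.5347.

d(Sp1,Sp2) = 0.6655, d(Sp1,Sp3) = 0.4234, d(Sp2,Sp3) = 0.5347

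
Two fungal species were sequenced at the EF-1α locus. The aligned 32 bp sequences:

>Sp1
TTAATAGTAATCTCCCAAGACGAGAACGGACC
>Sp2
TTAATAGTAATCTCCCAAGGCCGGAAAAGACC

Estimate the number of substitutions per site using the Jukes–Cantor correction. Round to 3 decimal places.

The sequences differ at 5 of 32 sites (20, 22, 23, 27, 28), so p = 5/32 = 0.15625.
d = −(3/4) ln(1 − 4p/3) = −0.75 ln(1 − 0.208333) = −0.75 ln(0.791667)
  = −0.75 × (-0.233614) = 0.175211 substitutions/site.

0.175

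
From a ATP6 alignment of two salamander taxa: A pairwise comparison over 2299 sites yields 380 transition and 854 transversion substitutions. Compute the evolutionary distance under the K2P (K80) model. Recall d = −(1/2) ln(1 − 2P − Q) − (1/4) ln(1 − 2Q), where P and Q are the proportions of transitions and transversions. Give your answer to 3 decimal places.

0.945

P = 380/2299 ≈ 0.165289 and Q = 854/2299 ≈ 0.371466.
Under the Kimura two-parameter model, d = −½ ln(1 − 2P − Q) − ¼ ln(1 − 2Q).
1 − 2P − Q = 0.297956, giving −½ ln(0.297956) = 0.605405.
1 − 2Q = 0.257068, giving −¼ ln(0.257068) = 0.339604.
d = 0.605405 + 0.339604 = 0.945009.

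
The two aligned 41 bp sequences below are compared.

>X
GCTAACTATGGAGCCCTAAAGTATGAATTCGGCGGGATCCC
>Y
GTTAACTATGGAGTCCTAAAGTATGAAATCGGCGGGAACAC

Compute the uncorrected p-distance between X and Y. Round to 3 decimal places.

The sequences differ at 5 of 41 positions (sites 2, 14, 28, 38, 40).
p = 5/41 = 0.121951… ≈ 0.122 (to 3 d.p.).

0.122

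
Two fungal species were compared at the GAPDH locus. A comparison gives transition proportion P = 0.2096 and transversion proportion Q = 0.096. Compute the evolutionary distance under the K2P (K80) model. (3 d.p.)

Under the Kimura two-parameter model, d = −½ ln(1 − 2P − Q) − ¼ ln(1 − 2Q).
1 − 2P − Q = 0.4848, giving −½ ln(0.4848) = 0.362009.
1 − 2Q = 0.808, giving −¼ ln(0.808) = 0.053298.
d = 0.362009 + 0.053298 = 0.415307.

0.415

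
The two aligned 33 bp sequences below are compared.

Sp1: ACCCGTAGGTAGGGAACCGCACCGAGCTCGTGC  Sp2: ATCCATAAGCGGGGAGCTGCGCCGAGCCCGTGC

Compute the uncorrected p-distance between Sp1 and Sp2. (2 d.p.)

The sequences differ at 9 of 33 positions (sites 2, 5, 8, 10, 11, 16, 18, 21, 28).
p = 9/33 = 0.272727… ≈ 0.27 (to 2 d.p.).

0.27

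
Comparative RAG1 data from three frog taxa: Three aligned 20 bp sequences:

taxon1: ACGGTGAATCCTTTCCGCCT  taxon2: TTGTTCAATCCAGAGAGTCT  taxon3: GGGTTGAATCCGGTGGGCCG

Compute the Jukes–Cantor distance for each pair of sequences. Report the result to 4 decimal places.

taxon1–taxon2: 10/20 sites differ → p = 0.5, d = −0.75 ln(1 − 0.666667) = 0.823960 ≈ 0.8240.
taxon1–taxon3: 8/20 sites differ → p = 0.4, d = −0.75 ln(1 − 0.533333) = 0.571605 ≈ 0.5716.
taxon2–taxon3: 8/20 sites differ → p = 0.4, d = −0.75 ln(1 − 0.533333) = 0.571605 ≈ 0.5716.

d(taxon1,taxon2) = 0.8240, d(taxon1,taxon3) = 0.5716, d(taxon2,taxon3) = 0.5716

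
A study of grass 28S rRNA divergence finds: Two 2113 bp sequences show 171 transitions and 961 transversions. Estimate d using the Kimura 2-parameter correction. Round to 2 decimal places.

1.08

P = 171/2113 ≈ 0.080928 and Q = 961/2113 ≈ 0.454804.
Under the Kimura two-parameter model, d = −½ ln(1 − 2P − Q) − ¼ ln(1 − 2Q).
1 − 2P − Q = 0.38334, giving −½ ln(0.38334) = 0.479416.
1 − 2Q = 0.090392, giving −¼ ln(0.090392) = 0.600900.
d = 0.479416 + 0.600900 = 1.080316.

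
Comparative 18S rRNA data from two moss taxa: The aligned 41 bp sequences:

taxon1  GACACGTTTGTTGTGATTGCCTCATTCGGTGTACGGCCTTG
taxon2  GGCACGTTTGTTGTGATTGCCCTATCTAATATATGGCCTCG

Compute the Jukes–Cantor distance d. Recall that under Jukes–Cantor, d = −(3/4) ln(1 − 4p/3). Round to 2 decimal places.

0.30

The sequences differ at 10 of 41 sites (2, 22, 23, 26, 27, 28, 29, 31, 34, 40), so p = 10/41 ≈ 0.243902.
d = −(3/4) ln(1 − 4p/3) = −0.75 ln(1 − 0.325203) = −0.75 ln(0.674797)
  = −0.75 × (-0.393343) = 0.295007 substitutions/site.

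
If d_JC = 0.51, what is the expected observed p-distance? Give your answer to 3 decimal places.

p = (3/4)(1 − e^(−4d/3)) = 0.75 × (1 − e^(-0.68)) = 0.75 × (1 − 0.506617) = 0.370037.

0.370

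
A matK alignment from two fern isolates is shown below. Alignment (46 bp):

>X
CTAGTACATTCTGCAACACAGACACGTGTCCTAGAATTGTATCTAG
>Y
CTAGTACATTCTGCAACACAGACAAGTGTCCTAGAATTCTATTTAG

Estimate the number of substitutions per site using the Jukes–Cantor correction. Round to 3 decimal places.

0.068

The sequences differ at 3 of 46 sites (25, 39, 43), so p = 3/46 ≈ 0.065217.
d = −(3/4) ln(1 − 4p/3) = −0.75 ln(1 − 0.086956) = −0.75 ln(0.913044)
  = −0.75 × (-0.090971) = 0.068228 substitutions/site.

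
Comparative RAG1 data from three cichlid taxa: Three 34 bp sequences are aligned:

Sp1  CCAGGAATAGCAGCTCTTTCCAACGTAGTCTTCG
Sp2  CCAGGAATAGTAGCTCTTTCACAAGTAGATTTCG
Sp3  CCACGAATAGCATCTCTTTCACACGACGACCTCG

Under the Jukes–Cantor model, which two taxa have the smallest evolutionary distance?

Sp1–Sp2: 6/34 differ, p = 0.176, d = 0.201.
Sp1–Sp3: 8/34 differ, p = 0.235, d = 0.282.
Sp2–Sp3: 8/34 differ, p = 0.235, d = 0.282.
The smallest distance is between Sp1 and Sp2.

Sp1 and Sp2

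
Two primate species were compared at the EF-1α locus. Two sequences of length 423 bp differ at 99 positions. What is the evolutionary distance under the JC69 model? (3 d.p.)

0.281

p = 99/423 ≈ 0.234043.
d = −(3/4) ln(1 − 4p/3) = −0.75 ln(1 − 0.312057) = −0.75 ln(0.687943)
  = −0.75 × (-0.374049) = 0.280537 substitutions/site.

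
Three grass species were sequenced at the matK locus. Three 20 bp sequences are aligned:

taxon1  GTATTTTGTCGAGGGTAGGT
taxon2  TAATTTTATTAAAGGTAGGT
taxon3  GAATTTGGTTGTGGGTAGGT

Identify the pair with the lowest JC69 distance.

taxon1 and taxon3

taxon1–taxon2: 6/20 differ, p = 0.300, d = 0.383.
taxon1–taxon3: 4/20 differ, p = 0.200, d = 0.233.
taxon2–taxon3: 6/20 differ, p = 0.300, d = 0.383.
The smallest distance is between taxon1 and taxon3.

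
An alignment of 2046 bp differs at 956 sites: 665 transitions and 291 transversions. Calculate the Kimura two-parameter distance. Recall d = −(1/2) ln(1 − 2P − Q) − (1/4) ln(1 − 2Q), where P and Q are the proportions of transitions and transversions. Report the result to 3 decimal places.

P = 665/2046 ≈ 0.325024 and Q = 291/2046 ≈ 0.142229.
Under the Kimura two-parameter model, d = −½ ln(1 − 2P − Q) − ¼ ln(1 − 2Q).
1 − 2P − Q = 0.207723, giving −½ ln(0.207723) = 0.785775.
1 − 2Q = 0.715542, giving −¼ ln(0.715542) = 0.083679.
d = 0.785775 + 0.083679 = 0.869454.

0.869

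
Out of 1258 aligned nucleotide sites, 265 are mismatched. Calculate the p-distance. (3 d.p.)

0.211

p = 265/1258 = 0.210651… ≈ 0.211 (to 3 d.p.).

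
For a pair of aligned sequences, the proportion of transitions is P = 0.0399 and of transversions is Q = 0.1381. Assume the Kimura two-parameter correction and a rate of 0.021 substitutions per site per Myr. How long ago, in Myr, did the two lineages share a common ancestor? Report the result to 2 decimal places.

Under the Kimura two-parameter model, d = −½ ln(1 − 2P − Q) − ¼ ln(1 − 2Q).
1 − 2P − Q = 0.7821, giving −½ ln(0.7821) = 0.122886.
1 − 2Q = 0.7238, giving −¼ ln(0.7238) = 0.080810.
d = 0.122886 + 0.080810 = 0.203696.
Under a molecular clock d = 2μt, so t = d/(2μ) = 0.203696 / (2 × 0.021) = 4.85 Myr.

4.85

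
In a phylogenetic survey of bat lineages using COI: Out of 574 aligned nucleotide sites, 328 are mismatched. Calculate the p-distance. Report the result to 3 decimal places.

0.571

p = 328/574 = 0.571428… ≈ 0.571 (to 3 d.p.).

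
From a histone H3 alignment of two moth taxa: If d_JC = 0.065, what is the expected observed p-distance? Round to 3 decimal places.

0.062

p = (3/4)(1 − e^(−4d/3)) = 0.75 × (1 − e^(-0.086667)) = 0.75 × (1 − 0.916982) = 0.062264.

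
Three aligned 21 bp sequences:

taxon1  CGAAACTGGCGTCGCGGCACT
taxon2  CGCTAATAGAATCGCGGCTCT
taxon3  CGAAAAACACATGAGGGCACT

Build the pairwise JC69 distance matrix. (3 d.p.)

d(taxon1,taxon2) = 0.441, d(taxon1,taxon3) = 0.532, d(taxon2,taxon3) = 0.756

taxon1–taxon2: 7/21 sites differ → p ≈ 0.333333, d = −0.75 ln(1 − 0.444444) = 0.440839 ≈ 0.441.
taxon1–taxon3: 8/21 sites differ → p ≈ 0.380952, d = −0.75 ln(1 − 0.507936) = 0.531860 ≈ 0.532.
taxon2–taxon3: 10/21 sites differ → p ≈ 0.47619, d = −0.75 ln(1 − 0.63492) = 0.755729 ≈ 0.756.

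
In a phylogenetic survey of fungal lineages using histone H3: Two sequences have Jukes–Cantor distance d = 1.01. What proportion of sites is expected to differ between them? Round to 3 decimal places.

0.555

p = (3/4)(1 − e^(−4d/3)) = 0.75 × (1 − e^(-1.346667)) = 0.75 × (1 − 0.260106) = 0.554921.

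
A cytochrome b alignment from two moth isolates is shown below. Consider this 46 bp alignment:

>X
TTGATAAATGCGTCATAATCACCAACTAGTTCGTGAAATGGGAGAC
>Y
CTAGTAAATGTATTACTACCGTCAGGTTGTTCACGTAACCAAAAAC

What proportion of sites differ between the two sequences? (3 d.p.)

The sequences differ at 22 of 46 positions.
p = 22/46 = 0.478260… ≈ 0.478 (to 3 d.p.).

0.478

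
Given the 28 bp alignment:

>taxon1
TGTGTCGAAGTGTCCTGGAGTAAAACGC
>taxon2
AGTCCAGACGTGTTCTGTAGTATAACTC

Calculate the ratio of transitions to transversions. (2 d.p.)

0.29

Transitions are A↔G and C↔T; transversions are all other mismatches.
Transitions: 2. Transversions: 7.
R = 2/7 = 0.285714… ≈ 0.29 (to 2 d.p.).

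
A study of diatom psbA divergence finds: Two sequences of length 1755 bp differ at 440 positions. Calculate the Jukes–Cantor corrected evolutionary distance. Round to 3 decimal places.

p = 440/1755 ≈ 0.250712.
d = −(3/4) ln(1 − 4p/3) = −0.75 ln(1 − 0.334283) = −0.75 ln(0.665717)
  = −0.75 × (-0.406891) = 0.305168 substitutions/site.

0.305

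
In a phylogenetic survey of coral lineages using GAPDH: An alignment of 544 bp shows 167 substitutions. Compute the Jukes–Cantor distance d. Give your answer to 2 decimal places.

0.39

p = 167/544 ≈ 0.306985.
d = −(3/4) ln(1 − 4p/3) = −0.75 ln(1 − 0.409313) = −0.75 ln(0.590687)
  = −0.75 × (-0.526469) = 0.394852 substitutions/site.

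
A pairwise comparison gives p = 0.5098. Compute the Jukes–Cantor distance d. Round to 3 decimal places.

d = −(3/4) ln(1 − 4p/3) = −0.75 ln(1 − 0.679733) = −0.75 ln(0.320267)
  = −0.75 × (-1.138600) = 0.853950 substitutions/site.

0.854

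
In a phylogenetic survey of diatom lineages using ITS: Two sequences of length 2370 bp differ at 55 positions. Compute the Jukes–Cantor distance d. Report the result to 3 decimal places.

0.024

p = 55/2370 ≈ 0.023207.
d = −(3/4) ln(1 − 4p/3) = −0.75 ln(1 − 0.030943) = −0.75 ln(0.969057)
  = −0.75 × (-0.031432) = 0.023574 substitutions/site.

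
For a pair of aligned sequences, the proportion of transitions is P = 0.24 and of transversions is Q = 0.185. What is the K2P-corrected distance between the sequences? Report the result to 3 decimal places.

Under the Kimura two-parameter model, d = −½ ln(1 − 2P − Q) − ¼ ln(1 − 2Q).
1 − 2P − Q = 0.335, giving −½ ln(0.335) = 0.546812.
1 − 2Q = 0.63, giving −¼ ln(0.63) = 0.115509.
d = 0.546812 + 0.115509 = 0.662321.

0.662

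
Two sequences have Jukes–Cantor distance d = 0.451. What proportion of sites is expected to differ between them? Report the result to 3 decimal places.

p = (3/4)(1 − e^(−4d/3)) = 0.75 × (1 − e^(-0.601333)) = 0.75 × (1 − 0.548081) = 0.338939.

0.339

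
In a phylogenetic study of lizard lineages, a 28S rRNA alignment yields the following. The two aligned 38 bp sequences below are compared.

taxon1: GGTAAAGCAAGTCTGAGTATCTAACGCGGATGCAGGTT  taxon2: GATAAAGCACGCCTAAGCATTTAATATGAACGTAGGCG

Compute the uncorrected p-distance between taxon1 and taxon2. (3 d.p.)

The sequences differ at 14 of 38 positions.
p = 14/38 = 0.368421… ≈ 0.368 (to 3 d.p.).

0.368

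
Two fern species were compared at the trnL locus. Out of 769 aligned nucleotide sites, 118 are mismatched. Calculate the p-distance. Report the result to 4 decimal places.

p = 118/769 = 0.153446… ≈ 0.1534 (to 4 d.p.).

0.1534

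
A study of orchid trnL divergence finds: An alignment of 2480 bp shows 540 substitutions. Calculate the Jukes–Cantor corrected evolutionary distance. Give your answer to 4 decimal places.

p = 540/2480 ≈ 0.217742.
d = −(3/4) ln(1 − 4p/3) = −0.75 ln(1 − 0.290323) = −0.75 ln(0.709677)
  = −0.75 × (-0.342945) = 0.257209 substitutions/site.

0.2572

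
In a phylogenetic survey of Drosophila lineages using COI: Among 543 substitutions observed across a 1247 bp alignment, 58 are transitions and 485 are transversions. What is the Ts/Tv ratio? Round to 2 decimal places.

0.12

R = 58/485 = 0.119587… ≈ 0.12 (to 2 d.p.).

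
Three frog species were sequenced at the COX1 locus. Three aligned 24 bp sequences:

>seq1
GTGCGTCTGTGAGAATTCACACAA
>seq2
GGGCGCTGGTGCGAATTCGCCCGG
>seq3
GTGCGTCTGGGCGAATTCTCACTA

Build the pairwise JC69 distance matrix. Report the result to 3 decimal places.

seq1–seq2: 9/24 sites differ → p = 0.375, d = −0.75 ln(1 − 0.5) = 0.519860 ≈ 0.520.
seq1–seq3: 4/24 sites differ → p ≈ 0.166667, d = −0.75 ln(1 − 0.222223) = 0.188487 ≈ 0.188.
seq2–seq3: 9/24 sites differ → p = 0.375, d = −0.75 ln(1 − 0.5) = 0.519860 ≈ 0.520.

d(seq1,seq2) = 0.520, d(seq1,seq3) = 0.188, d(seq2,seq3) = 0.520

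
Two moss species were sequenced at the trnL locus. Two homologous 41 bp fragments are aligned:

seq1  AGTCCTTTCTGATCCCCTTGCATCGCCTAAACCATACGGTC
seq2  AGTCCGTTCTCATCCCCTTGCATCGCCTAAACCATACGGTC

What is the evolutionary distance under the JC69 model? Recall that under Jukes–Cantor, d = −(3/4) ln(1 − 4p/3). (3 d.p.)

The sequences differ at 2 of 41 sites (6, 11), so p = 2/41 ≈ 0.04878.
d = −(3/4) ln(1 − 4p/3) = −0.75 ln(1 − 0.06504) = −0.75 ln(0.93496)
  = −0.75 × (-0.067252) = 0.050439 substitutions/site.

0.050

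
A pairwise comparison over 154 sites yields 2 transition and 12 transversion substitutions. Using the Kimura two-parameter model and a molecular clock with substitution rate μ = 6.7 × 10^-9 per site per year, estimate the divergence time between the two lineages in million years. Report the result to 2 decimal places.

P = 2/154 ≈ 0.012987 and Q = 12/154 ≈ 0.077922.
Under the Kimura two-parameter model, d = −½ ln(1 − 2P − Q) − ¼ ln(1 − 2Q).
1 − 2P − Q = 0.896104, giving −½ ln(0.896104) = 0.054849.
1 − 2Q = 0.844156, giving −¼ ln(0.844156) = 0.042354.
d = 0.054849 + 0.042354 = 0.097203.
Under a molecular clock d = 2μt, so t = d/(2μ) = 0.097203 / (2 × 6.7 × 10^-9) = 7.25 million years.

7.25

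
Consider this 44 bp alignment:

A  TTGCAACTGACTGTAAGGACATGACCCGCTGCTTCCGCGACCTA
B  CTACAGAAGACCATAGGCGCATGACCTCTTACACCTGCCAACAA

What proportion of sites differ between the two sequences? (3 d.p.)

0.455

The sequences differ at 20 of 44 positions.
p = 20/44 = 0.454545… ≈ 0.455 (to 3 d.p.).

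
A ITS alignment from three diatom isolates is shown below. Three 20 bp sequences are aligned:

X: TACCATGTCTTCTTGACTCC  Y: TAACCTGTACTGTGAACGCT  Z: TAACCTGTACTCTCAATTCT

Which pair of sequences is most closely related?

X–Y: 9/20 differ, p = 0.450, d = 0.687.
X–Z: 8/20 differ, p = 0.400, d = 0.572.
Y–Z: 4/20 differ, p = 0.200, d = 0.233.
The smallest distance is between Y and Z.

Y and Z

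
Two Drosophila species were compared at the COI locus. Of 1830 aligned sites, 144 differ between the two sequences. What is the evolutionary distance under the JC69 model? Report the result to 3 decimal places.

p = 144/1830 ≈ 0.078689.
d = −(3/4) ln(1 − 4p/3) = −0.75 ln(1 − 0.104919) = −0.75 ln(0.895081)
  = −0.75 × (-0.110841) = 0.083131 substitutions/site.

0.083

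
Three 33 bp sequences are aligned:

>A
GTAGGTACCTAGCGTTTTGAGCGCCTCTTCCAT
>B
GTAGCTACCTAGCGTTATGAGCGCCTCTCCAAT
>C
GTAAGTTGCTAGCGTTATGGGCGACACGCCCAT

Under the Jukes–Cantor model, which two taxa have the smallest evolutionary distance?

A and B

A–B: 4/33 differ, p = 0.121, d = 0.132.
A–C: 9/33 differ, p = 0.273, d = 0.339.
B–C: 9/33 differ, p = 0.273, d = 0.339.
The smallest distance is between A and B.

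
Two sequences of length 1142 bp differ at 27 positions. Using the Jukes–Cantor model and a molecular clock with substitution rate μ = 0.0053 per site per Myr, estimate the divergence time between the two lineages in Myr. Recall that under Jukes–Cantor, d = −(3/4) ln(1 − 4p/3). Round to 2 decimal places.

p = 27/1142 ≈ 0.023643.
d = −(3/4) ln(1 − 4p/3) = −0.75 ln(1 − 0.031524) = −0.75 ln(0.968476)
  = −0.75 × (-0.032032) = 0.024024 substitutions/site.
Under a molecular clock d = 2μt, so t = d/(2μ) = 0.024024 / (2 × 0.0053) = 2.27 Myr.

2.27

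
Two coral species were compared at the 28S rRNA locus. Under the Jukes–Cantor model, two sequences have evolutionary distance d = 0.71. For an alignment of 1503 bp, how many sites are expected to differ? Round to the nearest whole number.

Invert JC69: p = (3/4)(1 − e^(−4d/3)) = 0.75 × (1 − e^(-0.946667)) = 0.75 × (1 − 0.388032) = 0.458976.
Expected differing sites = pL ≈ 0.458976 × 1503 = 689.840928 ≈ 690.

690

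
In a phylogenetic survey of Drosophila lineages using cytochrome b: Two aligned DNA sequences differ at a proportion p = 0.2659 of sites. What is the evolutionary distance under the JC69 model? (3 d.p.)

d = −(3/4) ln(1 − 4p/3) = −0.75 ln(1 − 0.354533) = −0.75 ln(0.645467)
  = −0.75 × (-0.437781) = 0.328336 substitutions/site.

0.328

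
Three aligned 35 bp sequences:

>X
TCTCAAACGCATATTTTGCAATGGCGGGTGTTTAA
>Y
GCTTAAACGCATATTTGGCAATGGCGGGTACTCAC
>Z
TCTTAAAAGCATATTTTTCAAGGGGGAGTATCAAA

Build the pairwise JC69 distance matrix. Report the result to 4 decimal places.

d(X,Y) = 0.2326, d(X,Z) = 0.3149, d(Y,Z) = 0.4073

X–Y: 7/35 sites differ → p = 0.2, d = −0.75 ln(1 − 0.266667) = 0.232617 ≈ 0.2326.
X–Z: 9/35 sites differ → p ≈ 0.257143, d = −0.75 ln(1 − 0.342857) = 0.314890 ≈ 0.3149.
Y–Z: 11/35 sites differ → p ≈ 0.314286, d = −0.75 ln(1 − 0.419048) = 0.407315 ≈ 0.4073.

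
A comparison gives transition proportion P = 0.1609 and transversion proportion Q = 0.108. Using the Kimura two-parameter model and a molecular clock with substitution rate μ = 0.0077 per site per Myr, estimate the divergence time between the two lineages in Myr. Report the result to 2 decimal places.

22.19

Under the Kimura two-parameter model, d = −½ ln(1 − 2P − Q) − ¼ ln(1 − 2Q).
1 − 2P − Q = 0.5702, giving −½ ln(0.5702) = 0.280884.
1 − 2Q = 0.784, giving −¼ ln(0.784) = 0.060837.
d = 0.280884 + 0.060837 = 0.341721.
Under a molecular clock d = 2μt, so t = d/(2μ) = 0.341721 / (2 × 0.0077) = 22.19 Myr.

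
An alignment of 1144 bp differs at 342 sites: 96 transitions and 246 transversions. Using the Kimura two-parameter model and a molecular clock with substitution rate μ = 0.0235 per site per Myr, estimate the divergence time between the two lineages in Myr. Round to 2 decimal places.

8.13

P = 96/1144 ≈ 0.083916 and Q = 246/1144 ≈ 0.215035.
Under the Kimura two-parameter model, d = −½ ln(1 − 2P − Q) − ¼ ln(1 − 2Q).
1 − 2P − Q = 0.617133, giving −½ ln(0.617133) = 0.241335.
1 − 2Q = 0.56993, giving −¼ ln(0.56993) = 0.140560.
d = 0.241335 + 0.140560 = 0.381895.
Under a molecular clock d = 2μt, so t = d/(2μ) = 0.381895 / (2 × 0.0235) = 8.13 Myr.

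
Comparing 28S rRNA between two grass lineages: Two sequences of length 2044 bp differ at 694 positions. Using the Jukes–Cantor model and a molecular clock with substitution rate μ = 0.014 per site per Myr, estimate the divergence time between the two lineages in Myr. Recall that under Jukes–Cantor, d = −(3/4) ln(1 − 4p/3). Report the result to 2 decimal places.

p = 694/2044 ≈ 0.33953.
d = −(3/4) ln(1 − 4p/3) = −0.75 ln(1 − 0.452707) = −0.75 ln(0.547293)
  = −0.75 × (-0.602771) = 0.452078 substitutions/site.
Under a molecular clock d = 2μt, so t = d/(2μ) = 0.452078 / (2 × 0.014) = 16.15 Myr.

16.15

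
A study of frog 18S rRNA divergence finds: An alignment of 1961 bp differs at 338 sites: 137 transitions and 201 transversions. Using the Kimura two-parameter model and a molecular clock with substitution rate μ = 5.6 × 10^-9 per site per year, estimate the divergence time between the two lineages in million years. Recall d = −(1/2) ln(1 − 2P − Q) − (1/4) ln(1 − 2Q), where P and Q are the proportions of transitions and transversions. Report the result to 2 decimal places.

P = 137/1961 ≈ 0.069862 and Q = 201/1961 ≈ 0.102499.
Under the Kimura two-parameter model, d = −½ ln(1 − 2P − Q) − ¼ ln(1 − 2Q).
1 − 2P − Q = 0.757777, giving −½ ln(0.757777) = 0.138683.
1 − 2Q = 0.795002, giving −¼ ln(0.795002) = 0.057353.
d = 0.138683 + 0.057353 = 0.196036.
Under a molecular clock d = 2μt, so t = d/(2μ) = 0.196036 / (2 × 5.6 × 10^-9) = 17.50 million years.

17.50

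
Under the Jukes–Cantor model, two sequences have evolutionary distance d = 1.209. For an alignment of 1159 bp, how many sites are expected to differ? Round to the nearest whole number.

696

Invert JC69: p = (3/4)(1 − e^(−4d/3)) = 0.75 × (1 − e^(-1.612)) = 0.75 × (1 − 0.199488) = 0.600384.
Expected differing sites = pL ≈ 0.600384 × 1159 = 695.845056 ≈ 696.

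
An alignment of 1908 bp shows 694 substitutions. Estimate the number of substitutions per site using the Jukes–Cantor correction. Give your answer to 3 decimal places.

p = 694/1908 ≈ 0.363732.
d = −(3/4) ln(1 − 4p/3) = −0.75 ln(1 − 0.484976) = −0.75 ln(0.515024)
  = −0.75 × (-0.663542) = 0.497657 substitutions/site.

0.498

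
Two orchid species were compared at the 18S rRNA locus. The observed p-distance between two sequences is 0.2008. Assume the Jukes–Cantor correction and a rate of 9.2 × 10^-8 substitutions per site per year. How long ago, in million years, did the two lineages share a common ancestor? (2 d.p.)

1.27

d = −(3/4) ln(1 − 4p/3) = −0.75 ln(1 − 0.267733) = −0.75 ln(0.732267)
  = −0.75 × (-0.311610) = 0.233708 substitutions/site.
Under a molecular clock d = 2μt, so t = d/(2μ) = 0.233708 / (2 × 9.2 × 10^-8) = 1.27 million years.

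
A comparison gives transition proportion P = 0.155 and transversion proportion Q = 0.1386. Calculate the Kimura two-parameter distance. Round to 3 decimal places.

0.379

Under the Kimura two-parameter model, d = −½ ln(1 − 2P − Q) − ¼ ln(1 − 2Q).
1 − 2P − Q = 0.5514, giving −½ ln(0.5514) = 0.297647.
1 − 2Q = 0.7228, giving −¼ ln(0.7228) = 0.081156.
d = 0.297647 + 0.081156 = 0.378803.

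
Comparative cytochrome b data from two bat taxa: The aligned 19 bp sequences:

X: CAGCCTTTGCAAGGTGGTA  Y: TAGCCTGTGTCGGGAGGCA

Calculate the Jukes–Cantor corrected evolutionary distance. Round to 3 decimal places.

0.507

The sequences differ at 7 of 19 sites (1, 7, 10, 11, 12, 15, 18), so p = 7/19 ≈ 0.368421.
d = −(3/4) ln(1 − 4p/3) = −0.75 ln(1 − 0.491228) = −0.75 ln(0.508772)
  = −0.75 × (-0.675755) = 0.506816 substitutions/site.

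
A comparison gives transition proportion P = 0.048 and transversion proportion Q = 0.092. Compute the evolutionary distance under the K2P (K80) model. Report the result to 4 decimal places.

0.1550

Under the Kimura two-parameter model, d = −½ ln(1 − 2P − Q) − ¼ ln(1 − 2Q).
1 − 2P − Q = 0.812, giving −½ ln(0.812) = 0.104127.
1 − 2Q = 0.816, giving −¼ ln(0.816) = 0.050835.
d = 0.104127 + 0.050835 = 0.154962.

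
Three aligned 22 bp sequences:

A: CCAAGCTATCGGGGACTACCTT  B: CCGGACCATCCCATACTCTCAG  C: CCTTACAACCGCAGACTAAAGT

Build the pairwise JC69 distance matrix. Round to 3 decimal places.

d(A,B) = 0.974, d(A,C) = 0.699, d(B,C) = 0.824

A–B: 12/22 sites differ → p ≈ 0.545455, d = −0.75 ln(1 − 0.727273) = 0.974463 ≈ 0.974.
A–C: 10/22 sites differ → p ≈ 0.454545, d = −0.75 ln(1 − 0.60606) = 0.698667 ≈ 0.699.
B–C: 11/22 sites differ → p = 0.5, d = −0.75 ln(1 − 0.666667) = 0.823960 ≈ 0.824.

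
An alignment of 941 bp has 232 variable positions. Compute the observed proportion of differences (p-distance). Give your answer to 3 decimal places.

0.247

p = 232/941 = 0.246546… ≈ 0.247 (to 3 d.p.).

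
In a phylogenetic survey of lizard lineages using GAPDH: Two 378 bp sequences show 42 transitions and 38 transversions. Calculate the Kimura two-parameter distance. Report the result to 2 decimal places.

P = 42/378 ≈ 0.111111 and Q = 38/378 ≈ 0.100529.
Under the Kimura two-parameter model, d = −½ ln(1 − 2P − Q) − ¼ ln(1 − 2Q).
1 − 2P − Q = 0.677249, giving −½ ln(0.677249) = 0.194858.
1 − 2Q = 0.798942, giving −¼ ln(0.798942) = 0.056117.
d = 0.194858 + 0.056117 = 0.250975.

0.25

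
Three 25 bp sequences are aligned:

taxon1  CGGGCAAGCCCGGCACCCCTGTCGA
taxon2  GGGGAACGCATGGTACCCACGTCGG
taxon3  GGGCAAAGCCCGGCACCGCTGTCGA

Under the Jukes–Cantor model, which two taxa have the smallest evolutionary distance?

taxon1 and taxon3

taxon1–taxon2: 9/25 differ, p = 0.360, d = 0.490.
taxon1–taxon3: 4/25 differ, p = 0.160, d = 0.180.
taxon2–taxon3: 9/25 differ, p = 0.360, d = 0.490.
The smallest distance is between taxon1 and taxon3.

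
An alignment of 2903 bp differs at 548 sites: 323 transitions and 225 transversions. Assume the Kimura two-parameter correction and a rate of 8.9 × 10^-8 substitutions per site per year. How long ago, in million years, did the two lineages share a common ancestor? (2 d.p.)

1.24

P = 323/2903 ≈ 0.111264 and Q = 225/2903 ≈ 0.077506.
Under the Kimura two-parameter model, d = −½ ln(1 − 2P − Q) − ¼ ln(1 − 2Q).
1 − 2P − Q = 0.699966, giving −½ ln(0.699966) = 0.178362.
1 − 2Q = 0.844988, giving −¼ ln(0.844988) = 0.042108.
d = 0.178362 + 0.042108 = 0.220470.
Under a molecular clock d = 2μt, so t = d/(2μ) = 0.220470 / (2 × 8.9 × 10^-8) = 1.24 million years.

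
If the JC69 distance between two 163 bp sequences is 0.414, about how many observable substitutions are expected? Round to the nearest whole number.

Invert JC69: p = (3/4)(1 − e^(−4d/3)) = 0.75 × (1 − e^(-0.552)) = 0.75 × (1 − 0.575797) = 0.318152.
Expected differing sites = pL ≈ 0.318152 × 163 = 51.858776 ≈ 52.

52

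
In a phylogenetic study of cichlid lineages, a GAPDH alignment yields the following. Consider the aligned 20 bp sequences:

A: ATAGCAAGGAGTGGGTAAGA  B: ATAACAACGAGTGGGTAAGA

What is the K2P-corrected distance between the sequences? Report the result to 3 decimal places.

Of 20 sites, 1 differences are transitions and 1 are transversions, so P = 1/20 = 0.05 and Q = 1/20 = 0.05.
Under the Kimura two-parameter model, d = −½ ln(1 − 2P − Q) − ¼ ln(1 − 2Q).
1 − 2P − Q = 0.85, giving −½ ln(0.85) = 0.081259.
1 − 2Q = 0.9, giving −¼ ln(0.9) = 0.026340.
d = 0.081259 + 0.026340 = 0.107599.

0.108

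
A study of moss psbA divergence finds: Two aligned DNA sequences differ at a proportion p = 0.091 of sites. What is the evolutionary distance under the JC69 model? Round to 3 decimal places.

d = −(3/4) ln(1 − 4p/3) = −0.75 ln(1 − 0.121333) = −0.75 ln(0.878667)
  = −0.75 × (-0.129349) = 0.097012 substitutions/site.

0.097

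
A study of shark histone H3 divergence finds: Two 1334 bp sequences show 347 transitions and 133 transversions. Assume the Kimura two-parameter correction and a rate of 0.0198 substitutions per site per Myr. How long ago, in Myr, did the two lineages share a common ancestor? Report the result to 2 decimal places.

P = 347/1334 ≈ 0.26012 and Q = 133/1334 ≈ 0.0997.
Under the Kimura two-parameter model, d = −½ ln(1 − 2P − Q) − ¼ ln(1 − 2Q).
1 − 2P − Q = 0.38006, giving −½ ln(0.38006) = 0.483713.
1 − 2Q = 0.8006, giving −¼ ln(0.8006) = 0.055598.
d = 0.483713 + 0.055598 = 0.539311.
Under a molecular clock d = 2μt, so t = d/(2μ) = 0.539311 / (2 × 0.0198) = 13.62 Myr.

13.62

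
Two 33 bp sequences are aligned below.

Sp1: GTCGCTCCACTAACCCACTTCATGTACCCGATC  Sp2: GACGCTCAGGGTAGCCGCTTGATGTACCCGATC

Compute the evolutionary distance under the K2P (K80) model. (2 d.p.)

0.34

Of 33 sites, 2 differences are transitions and 7 are transversions, so P = 2/33 ≈ 0.060606 and Q = 7/33 ≈ 0.212121.
Under the Kimura two-parameter model, d = −½ ln(1 − 2P − Q) − ¼ ln(1 − 2Q).
1 − 2P − Q = 0.666667, giving −½ ln(0.666667) = 0.202732.
1 − 2Q = 0.575758, giving −¼ ln(0.575758) = 0.138017.
d = 0.202732 + 0.138017 = 0.340749.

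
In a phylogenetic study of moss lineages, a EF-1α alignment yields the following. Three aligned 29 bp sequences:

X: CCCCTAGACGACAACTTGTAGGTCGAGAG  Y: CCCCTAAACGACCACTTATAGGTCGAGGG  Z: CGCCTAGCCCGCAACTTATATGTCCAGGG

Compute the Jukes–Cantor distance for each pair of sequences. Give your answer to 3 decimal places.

X–Y: 4/29 sites differ → p ≈ 0.137931, d = −0.75 ln(1 − 0.183908) = 0.152421 ≈ 0.152.
X–Z: 8/29 sites differ → p ≈ 0.275862, d = −0.75 ln(1 − 0.367816) = 0.343931 ≈ 0.344.
Y–Z: 8/29 sites differ → p ≈ 0.275862, d = −0.75 ln(1 − 0.367816) = 0.343931 ≈ 0.344.

d(X,Y) = 0.152, d(X,Z) = 0.344, d(Y,Z) = 0.344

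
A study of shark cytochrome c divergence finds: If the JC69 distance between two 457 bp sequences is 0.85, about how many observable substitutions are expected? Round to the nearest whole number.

232

Invert JC69: p = (3/4)(1 − e^(−4d/3)) = 0.75 × (1 − e^(-1.133333)) = 0.75 × (1 − 0.321958) = 0.508532.
Expected differing sites = pL ≈ 0.508532 × 457 = 232.399124 ≈ 232.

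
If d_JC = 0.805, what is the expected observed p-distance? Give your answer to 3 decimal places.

p = (3/4)(1 − e^(−4d/3)) = 0.75 × (1 − e^(-1.073333)) = 0.75 × (1 − 0.341867) = 0.493600.

0.494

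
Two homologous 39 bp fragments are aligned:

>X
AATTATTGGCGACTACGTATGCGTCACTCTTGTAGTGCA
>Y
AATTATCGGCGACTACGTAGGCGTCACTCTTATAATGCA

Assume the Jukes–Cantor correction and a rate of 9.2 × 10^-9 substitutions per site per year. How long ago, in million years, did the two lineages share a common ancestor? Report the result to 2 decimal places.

5.99

The sequences differ at 4 of 39 sites (7, 20, 32, 35), so p = 4/39 ≈ 0.102564.
d = −(3/4) ln(1 − 4p/3) = −0.75 ln(1 − 0.136752) = −0.75 ln(0.863248)
  = −0.75 × (-0.147053) = 0.110290 substitutions/site.
Under a molecular clock d = 2μt, so t = d/(2μ) = 0.110290 / (2 × 9.2 × 10^-9) = 5.99 million years.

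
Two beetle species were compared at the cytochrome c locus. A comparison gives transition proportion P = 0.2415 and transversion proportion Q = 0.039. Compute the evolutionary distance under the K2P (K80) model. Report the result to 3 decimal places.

0.389

Under the Kimura two-parameter model, d = −½ ln(1 − 2P − Q) − ¼ ln(1 − 2Q).
1 − 2P − Q = 0.478, giving −½ ln(0.478) = 0.369072.
1 − 2Q = 0.922, giving −¼ ln(0.922) = 0.020303.
d = 0.369072 + 0.020303 = 0.389375.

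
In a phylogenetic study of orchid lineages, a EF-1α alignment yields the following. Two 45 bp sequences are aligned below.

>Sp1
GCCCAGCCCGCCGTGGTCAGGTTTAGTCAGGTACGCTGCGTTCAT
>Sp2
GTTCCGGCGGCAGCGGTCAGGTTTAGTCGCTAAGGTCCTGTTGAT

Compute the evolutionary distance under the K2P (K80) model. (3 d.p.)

0.528

Of 45 sites, 7 differences are transitions and 10 are transversions, so P = 7/45 ≈ 0.155556 and Q = 10/45 ≈ 0.222222.
Under the Kimura two-parameter model, d = −½ ln(1 − 2P − Q) − ¼ ln(1 − 2Q).
1 − 2P − Q = 0.466666, giving −½ ln(0.466666) = 0.381071.
1 − 2Q = 0.555556, giving −¼ ln(0.555556) = 0.146946.
d = 0.381071 + 0.146946 = 0.528017.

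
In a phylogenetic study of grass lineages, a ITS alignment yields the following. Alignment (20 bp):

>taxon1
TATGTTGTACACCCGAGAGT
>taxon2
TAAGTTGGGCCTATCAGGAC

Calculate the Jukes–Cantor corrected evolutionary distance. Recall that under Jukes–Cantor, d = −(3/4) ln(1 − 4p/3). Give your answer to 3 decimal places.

The sequences differ at 11 of 20 sites, so p = 11/20 = 0.55.
d = −(3/4) ln(1 − 4p/3) = −0.75 ln(1 − 0.733333) = −0.75 ln(0.266667)
  = −0.75 × (-1.321755) = 0.991316 substitutions/site.

0.991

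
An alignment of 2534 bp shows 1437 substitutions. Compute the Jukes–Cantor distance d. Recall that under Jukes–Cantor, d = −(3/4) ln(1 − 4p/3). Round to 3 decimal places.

p = 1437/2534 ≈ 0.567088.
d = −(3/4) ln(1 − 4p/3) = −0.75 ln(1 − 0.756117) = −0.75 ln(0.243883)
  = −0.75 × (-1.411067) = 1.058300 substitutions/site.

1.058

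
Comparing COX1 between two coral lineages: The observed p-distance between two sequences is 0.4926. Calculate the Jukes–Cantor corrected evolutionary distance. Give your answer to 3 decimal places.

0.802

d = −(3/4) ln(1 − 4p/3) = −0.75 ln(1 − 0.6568) = −0.75 ln(0.3432)
  = −0.75 × (-1.069442) = 0.802082 substitutions/site.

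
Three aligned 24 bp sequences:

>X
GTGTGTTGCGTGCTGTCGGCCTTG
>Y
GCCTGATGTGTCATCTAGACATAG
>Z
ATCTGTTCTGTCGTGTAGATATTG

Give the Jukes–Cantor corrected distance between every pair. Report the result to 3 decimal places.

d(X,Y) = 0.708, d(X,Z) = 0.608, d(Y,Z) = 0.441

X–Y: 11/24 sites differ → p ≈ 0.458333, d = −0.75 ln(1 − 0.611111) = 0.708346 ≈ 0.708.
X–Z: 10/24 sites differ → p ≈ 0.416667, d = −0.75 ln(1 − 0.555556) = 0.608198 ≈ 0.608.
Y–Z: 8/24 sites differ → p ≈ 0.333333, d = −0.75 ln(1 − 0.444444) = 0.440839 ≈ 0.441.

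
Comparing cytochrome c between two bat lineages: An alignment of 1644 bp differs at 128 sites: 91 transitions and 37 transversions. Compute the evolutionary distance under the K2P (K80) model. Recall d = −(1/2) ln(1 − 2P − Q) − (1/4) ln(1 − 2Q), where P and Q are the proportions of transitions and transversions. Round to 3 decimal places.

P = 91/1644 ≈ 0.055353 and Q = 37/1644 ≈ 0.022506.
Under the Kimura two-parameter model, d = −½ ln(1 − 2P − Q) − ¼ ln(1 − 2Q).
1 − 2P − Q = 0.866788, giving −½ ln(0.866788) = 0.071480.
1 − 2Q = 0.954988, giving −¼ ln(0.954988) = 0.011514.
d = 0.071480 + 0.011514 = 0.082994.

0.083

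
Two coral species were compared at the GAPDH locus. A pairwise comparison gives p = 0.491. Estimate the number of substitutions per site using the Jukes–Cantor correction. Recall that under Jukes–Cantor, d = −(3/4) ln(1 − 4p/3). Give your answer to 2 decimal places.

d = −(3/4) ln(1 − 4p/3) = −0.75 ln(1 − 0.654667) = −0.75 ln(0.345333)
  = −0.75 × (-1.063246) = 0.797435 substitutions/site.

0.80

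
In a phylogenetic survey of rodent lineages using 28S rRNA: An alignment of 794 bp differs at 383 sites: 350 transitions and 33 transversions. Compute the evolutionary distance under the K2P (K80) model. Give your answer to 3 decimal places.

P = 350/794 ≈ 0.440806 and Q = 33/794 ≈ 0.041562.
Under the Kimura two-parameter model, d = −½ ln(1 − 2P − Q) − ¼ ln(1 − 2Q).
1 − 2P − Q = 0.076826, giving −½ ln(0.076826) = 1.283106.
1 − 2Q = 0.916876, giving −¼ ln(0.916876) = 0.021696.
d = 1.283106 + 0.021696 = 1.304802.

1.305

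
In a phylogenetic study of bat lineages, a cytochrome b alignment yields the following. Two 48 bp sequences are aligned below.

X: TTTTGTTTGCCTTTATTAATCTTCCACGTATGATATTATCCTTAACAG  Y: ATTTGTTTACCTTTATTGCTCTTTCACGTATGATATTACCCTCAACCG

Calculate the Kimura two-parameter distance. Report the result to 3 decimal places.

Of 48 sites, 5 differences are transitions and 3 are transversions, so P = 5/48 ≈ 0.104167 and Q = 3/48 = 0.0625.
Under the Kimura two-parameter model, d = −½ ln(1 − 2P − Q) − ¼ ln(1 − 2Q).
1 − 2P − Q = 0.729166, giving −½ ln(0.729166) = 0.157927.
1 − 2Q = 0.875, giving −¼ ln(0.875) = 0.033383.
d = 0.157927 + 0.033383 = 0.191310.

0.191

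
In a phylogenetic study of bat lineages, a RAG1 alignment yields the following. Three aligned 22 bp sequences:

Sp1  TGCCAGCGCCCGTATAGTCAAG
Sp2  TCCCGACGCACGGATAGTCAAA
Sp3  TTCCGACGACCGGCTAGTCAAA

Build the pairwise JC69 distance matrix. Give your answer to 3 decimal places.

Sp1–Sp2: 6/22 sites differ → p ≈ 0.272727, d = −0.75 ln(1 − 0.363636) = 0.338988 ≈ 0.339.
Sp1–Sp3: 7/22 sites differ → p ≈ 0.318182, d = −0.75 ln(1 − 0.424243) = 0.414052 ≈ 0.414.
Sp2–Sp3: 4/22 sites differ → p ≈ 0.181818, d = −0.75 ln(1 − 0.242424) = 0.208224 ≈ 0.208.

d(Sp1,Sp2) = 0.339, d(Sp1,Sp3) = 0.414, d(Sp2,Sp3) = 0.208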